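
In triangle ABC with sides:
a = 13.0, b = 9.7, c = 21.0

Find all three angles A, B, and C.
Law of cosines for each angle (a² = 169, b² = 94.09, c² = 441):
cos(A) = (b² + c² − a²)/(2bc) = (94.09 + 441 − 169)/(2·9.7·21.0) = 366.09/407.4 ≈ 0.898601  ⇒  A ≈ 26.0252°
cos(B) = (a² + c² − b²)/(2ac) = (169 + 441 − 94.09)/(2·13.0·21.0) = 515.91/546 ≈ 0.94489  ⇒  B ≈ 19.1103°
cos(C) = (a² + b² − c²)/(2ab) = (169 + 94.09 − 441)/(2·13.0·9.7) = -177.91/252.2 ≈ -0.705432  ⇒  C ≈ 134.864°
Check: A + B + C ≈ 180°

A = 26.03°, B = 19.11°, C = 134.9°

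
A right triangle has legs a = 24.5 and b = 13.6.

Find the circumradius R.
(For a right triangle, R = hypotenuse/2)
Hypotenuse c = √(a² + b²) = √(600.25 + 184.96) = √785.21 ≈ 28.0216
R = c/2 ≈ 28.0216/2 ≈ 14.0108

R = 14.01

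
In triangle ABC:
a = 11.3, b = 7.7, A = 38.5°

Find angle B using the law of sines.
a/sin(A) = b/sin(B)  ⇒  sin(B) = b·sin(A)/a = 7.7·sin(38.5°)/11.3
sin(38.5°) ≈ 0.622515
sin(B) ≈ 7.7·0.622515/11.3 ≈ 4.79336/11.3 ≈ 0.424191
B = arcsin(0.424191) ≈ 25.0995°
(Since b ≤ a we need B ≤ A, so the obtuse alternative 180° − 25.0995° ≈ 154.901° is rejected.)

B = 25.1°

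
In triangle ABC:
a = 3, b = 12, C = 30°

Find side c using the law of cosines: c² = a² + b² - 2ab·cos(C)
c² = 3² + 12² − 2·3·12·cos(30°)
cos(30°) ≈ 0.866025
c² ≈ 9 + 144 − 72·(0.866025) ≈ 153 − 62.3538 ≈ 90.6462
c ≈ √90.6462 ≈ 9.52083

c = 9.521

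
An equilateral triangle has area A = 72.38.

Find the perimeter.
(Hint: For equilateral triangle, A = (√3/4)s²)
A = (√3/4)s²  ⇒  s² = 4A/√3 = 4·72.38/√3 = 289.52/1.73205 ≈ 167.154
s ≈ √167.154 ≈ 12.9288
Perimeter = 3s ≈ 3·12.9288 ≈ 38.7865

Perimeter = 38.79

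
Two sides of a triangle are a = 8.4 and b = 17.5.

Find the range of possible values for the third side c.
Triangle inequality: |a − b| < c < a + b
|a − b| = |8.4 − 17.5| = 9.1
a + b = 8.4 + 17.5 = 25.9

9.1 < c < 25.9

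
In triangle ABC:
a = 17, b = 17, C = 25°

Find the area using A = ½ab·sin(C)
A = ½·a·b·sin(C) = ½·17·17·sin(25°)
sin(25°) ≈ 0.422618
A ≈ ½·289·0.422618 = 144.5·0.422618 ≈ 61.0683

Area = 61.07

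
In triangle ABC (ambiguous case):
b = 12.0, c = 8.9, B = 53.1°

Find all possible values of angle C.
b/sin(B) = c/sin(C)  ⇒  sin(C) = c·sin(B)/b = 8.9·sin(53.1°)/12.0
sin(53.1°) ≈ 0.799685
sin(C) ≈ 8.9·0.799685/12.0 ≈ 7.11719/12.0 ≈ 0.593099
Candidate 1: C₁ = arcsin(0.593099) ≈ 36.3773°  →  A = 180° − 53.1° − 36.3773° ≈ 90.5227° > 0, valid
Candidate 2: C₂ = 180° − C₁ ≈ 143.623°  →  A = 180° − 53.1° − 143.623° ≈ -16.7227° ≤ 0, not a valid triangle

C = 36.38° (one solution)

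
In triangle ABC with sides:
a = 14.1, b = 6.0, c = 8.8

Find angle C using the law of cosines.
c² = a² + b² − 2ab·cos(C)  ⇒  cos(C) = (a² + b² − c²)/(2ab)
cos(C) = (14.1² + 6.0² − 8.8²)/(2·14.1·6.0) = (198.81 + 36 − 77.44)/169.2 = 157.37/169.2 ≈ 0.930083
C = arccos(0.930083) ≈ 21.5523°

C = 21.55°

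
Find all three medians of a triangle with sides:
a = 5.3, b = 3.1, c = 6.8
Median formula: m_a = ½√(2b² + 2c² − a²) (and cyclically). a² = 28.09, b² = 9.61, c² = 46.24.
m_a = ½√(2·9.61 + 2·46.24 − 28.09) = ½√83.61 ≈ ½·9.14385 ≈ 4.57193
m_b = ½√(2·28.09 + 2·46.24 − 9.61) = ½√139.05 ≈ ½·11.7919 ≈ 5.89597
m_c = ½√(2·28.09 + 2·9.61 − 46.24) = ½√29.16 ≈ ½·5.4 ≈ 2.7

m_a = 4.572, m_b = 5.896, m_c = 2.7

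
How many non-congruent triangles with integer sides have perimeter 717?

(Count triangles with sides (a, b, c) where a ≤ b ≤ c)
Let a ≤ b ≤ c with a + b + c = 717. The only binding inequality is a + b > c, i.e. 717 − c > c, so c < 717/2; and c ≥ 717/3 since c is the largest side.
So 239 ≤ c ≤ 358. For each c, b runs from ⌈(717 − c)/2⌉ up to c (then a = 717 − b − c satisfies 1 ≤ a ≤ b automatically), giving c − ⌈(717 − c)/2⌉ + 1 choices.
Summing over c: 1 + 2 + 4 + 5 + … + 178 + 179  (120 terms, c = 239, …, 358) = 10800
Check (closed form: nearest integer to p²/48 for even p, (p+3)²/48 for odd p): (717+3)²/48 = 720²/48 = 518400/48 ≈ 10800.00 → 10800

10800 triangles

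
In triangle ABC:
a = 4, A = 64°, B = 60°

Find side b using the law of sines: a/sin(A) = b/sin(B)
a/sin(A) = b/sin(B)  ⇒  b = a·sin(B)/sin(A) = 4·sin(60°)/sin(64°)
sin(60°) ≈ 0.866025, sin(64°) ≈ 0.898794
b ≈ 4·0.866025/0.898794 ≈ 3.4641/0.898794 ≈ 3.85417

b = 3.854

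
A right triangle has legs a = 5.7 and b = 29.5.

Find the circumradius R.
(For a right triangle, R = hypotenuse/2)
Hypotenuse c = √(a² + b²) = √(32.49 + 870.25) = √902.74 ≈ 30.0456
R = c/2 ≈ 30.0456/2 ≈ 15.0228

R = 15.02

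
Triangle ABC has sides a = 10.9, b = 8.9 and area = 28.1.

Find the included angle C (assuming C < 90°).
Area = ½·a·b·sin(C)  ⇒  sin(C) = 2·Area/(a·b) = 2·28.1/(10.9·8.9) = 56.2/97.01 ≈ 0.579322
C = arcsin(0.579322) ≈ 35.4029° (taking the acute solution since C < 90°)

C = 35.4°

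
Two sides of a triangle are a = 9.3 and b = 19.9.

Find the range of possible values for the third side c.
Triangle inequality: |a − b| < c < a + b
|a − b| = |9.3 − 19.9| = 10.6
a + b = 9.3 + 19.9 = 29.2

10.6 < c < 29.2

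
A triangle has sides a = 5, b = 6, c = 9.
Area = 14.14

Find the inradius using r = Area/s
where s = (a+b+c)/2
s = (5 + 6 + 9)/2 = 20/2 = 10
r = Area/s = 14.14/10 ≈ 1.414

r = 1.414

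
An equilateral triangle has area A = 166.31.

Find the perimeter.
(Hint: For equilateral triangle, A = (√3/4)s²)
A = (√3/4)s²  ⇒  s² = 4A/√3 = 4·166.31/√3 = 665.24/1.73205 ≈ 384.076
s ≈ √384.076 ≈ 19.5979
Perimeter = 3s ≈ 3·19.5979 ≈ 58.7936

Perimeter = 58.79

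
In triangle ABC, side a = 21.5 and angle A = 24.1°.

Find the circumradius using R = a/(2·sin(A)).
R = a/(2·sin(A)) = 21.5/(2·sin(24.1°))
sin(24.1°) ≈ 0.40833
R ≈ 21.5/(2·0.40833) = 21.5/0.816661 ≈ 26.3267

R = 26.33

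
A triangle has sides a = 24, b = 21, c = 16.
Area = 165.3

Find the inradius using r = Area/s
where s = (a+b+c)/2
s = (24 + 21 + 16)/2 = 61/2 = 30.5
r = Area/s = 165.3/30.5 ≈ 5.41967

r = 5.42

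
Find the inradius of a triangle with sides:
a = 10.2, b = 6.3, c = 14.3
r = Area/s where s is the semi-perimeter.
s = (10.2 + 6.3 + 14.3)/2 = 30.8/2 = 15.4
Area = √(s(s−a)(s−b)(s−c)) = √(15.4·5.2·9.1·1.1) ≈ √801.601 ≈ 28.3126
r ≈ 28.3126/15.4 ≈ 1.83848

r = 1.838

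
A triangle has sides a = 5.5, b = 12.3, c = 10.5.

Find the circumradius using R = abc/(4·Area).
First find the area with Heron's formula.
s = (5.5 + 12.3 + 10.5)/2 = 14.15
Area = √(s(s−a)(s−b)(s−c)) = √(14.15·8.65·1.85·3.65) ≈ √826.489 ≈ 28.7487
abc = 5.5·12.3·10.5 = 710.325
R = abc/(4·Area) ≈ 710.325/(4·28.7487) = 710.325/114.995 ≈ 6.17701

R = 6.177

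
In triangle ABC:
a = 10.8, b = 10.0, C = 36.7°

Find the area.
Two sides and the included angle (SAS): A = ½·a·b·sin(C) = ½·10.8·10.0·sin(36.7°)
sin(36.7°) ≈ 0.597625
A ≈ ½·108·0.597625 = 54·0.597625 ≈ 32.2718

Area = 32.27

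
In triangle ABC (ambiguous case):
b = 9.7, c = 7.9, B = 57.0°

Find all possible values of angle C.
b/sin(B) = c/sin(C)  ⇒  sin(C) = c·sin(B)/b = 7.9·sin(57.0°)/9.7
sin(57.0°) ≈ 0.838671
sin(C) ≈ 7.9·0.838671/9.7 ≈ 6.6255/9.7 ≈ 0.683041
Candidate 1: C₁ = arcsin(0.683041) ≈ 43.0817°  →  A = 180° − 57.0° − 43.0817° ≈ 79.9183° > 0, valid
Candidate 2: C₂ = 180° − C₁ ≈ 136.918°  →  A = 180° − 57.0° − 136.918° ≈ -13.9183° ≤ 0, not a valid triangle

C = 43.08° (one solution)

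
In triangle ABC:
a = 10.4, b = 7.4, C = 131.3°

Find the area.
Two sides and the included angle (SAS): A = ½·a·b·sin(C) = ½·10.4·7.4·sin(131.3°)
sin(131.3°) ≈ 0.751264
A ≈ ½·76.96·0.751264 = 38.48·0.751264 ≈ 28.9086

Area = 28.91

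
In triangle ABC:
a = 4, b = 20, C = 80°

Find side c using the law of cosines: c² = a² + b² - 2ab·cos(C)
c² = 4² + 20² − 2·4·20·cos(80°)
cos(80°) ≈ 0.173648
c² ≈ 16 + 400 − 160·(0.173648) ≈ 416 − 27.7837 ≈ 388.216
c ≈ √388.216 ≈ 19.7032

c = 19.7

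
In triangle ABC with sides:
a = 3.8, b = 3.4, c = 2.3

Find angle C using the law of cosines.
c² = a² + b² − 2ab·cos(C)  ⇒  cos(C) = (a² + b² − c²)/(2ab)
cos(C) = (3.8² + 3.4² − 2.3²)/(2·3.8·3.4) = (14.44 + 11.56 − 5.29)/25.84 = 20.71/25.84 ≈ 0.801471
C = arccos(0.801471) ≈ 36.7292°

C = 36.73°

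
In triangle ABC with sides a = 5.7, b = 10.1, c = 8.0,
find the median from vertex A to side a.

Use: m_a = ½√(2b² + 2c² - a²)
m_a = ½√(2·10.1² + 2·8.0² − 5.7²) = ½√(2·102.01 + 2·64 − 32.49) = ½√(204.02 + 128 − 32.49) = ½√299.53
√299.53 ≈ 17.3069, so m_a ≈ 8.65347

m_a = 8.653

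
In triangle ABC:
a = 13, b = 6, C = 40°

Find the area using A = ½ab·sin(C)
A = ½·a·b·sin(C) = ½·13·6·sin(40°)
sin(40°) ≈ 0.642788
A ≈ ½·78·0.642788 = 39·0.642788 ≈ 25.0687

Area = 25.07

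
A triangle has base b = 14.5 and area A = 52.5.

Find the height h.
A = ½·b·h  ⇒  h = 2A/b = 2·52.5/14.5 = 105/14.5 ≈ 7.24138

h = 7.241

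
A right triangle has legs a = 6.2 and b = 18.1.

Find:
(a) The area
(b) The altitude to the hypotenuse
(a) The legs are perpendicular, so Area = ½·a·b = ½·6.2·18.1 = ½·112.22 = 56.11
(b) Hypotenuse c = √(a² + b²) = √(38.44 + 327.61) = √366.05 ≈ 19.1324
    Area = ½·c·h_c  ⇒  h_c = 2·Area/c = 112.22/19.1324 ≈ 5.86543

Area = 56.11, h_c = 5.865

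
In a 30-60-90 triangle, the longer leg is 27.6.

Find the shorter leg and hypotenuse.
In a 30-60-90 triangle the sides are in ratio 1 : √3 : 2, so short leg = long leg/√3 and hypotenuse = 2·(short leg).
Short leg = 27.6/√3 ≈ 27.6/1.73205 ≈ 15.9349
Hypotenuse = 2·15.9349 ≈ 31.8697

Short leg = 15.93, Hypotenuse = 31.87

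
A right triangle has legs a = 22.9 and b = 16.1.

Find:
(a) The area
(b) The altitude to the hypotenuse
(a) The legs are perpendicular, so Area = ½·a·b = ½·22.9·16.1 = ½·368.69 = 184.345
(b) Hypotenuse c = √(a² + b²) = √(524.41 + 259.21) = √783.62 ≈ 27.9932
    Area = ½·c·h_c  ⇒  h_c = 2·Area/c = 368.69/27.9932 ≈ 13.1707

Area = 184.345, h_c = 13.17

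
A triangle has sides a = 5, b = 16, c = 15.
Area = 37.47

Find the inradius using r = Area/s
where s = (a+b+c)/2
s = (5 + 16 + 15)/2 = 36/2 = 18
r = Area/s = 37.47/18 ≈ 2.08167

r = 2.082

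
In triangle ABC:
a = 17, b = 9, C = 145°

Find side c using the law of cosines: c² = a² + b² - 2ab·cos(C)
c² = 17² + 9² − 2·17·9·cos(145°)
cos(145°) ≈ -0.819152
c² ≈ 289 + 81 − 306·(-0.819152) ≈ 370 + 250.661 ≈ 620.661
c ≈ √620.661 ≈ 24.9131

c = 24.91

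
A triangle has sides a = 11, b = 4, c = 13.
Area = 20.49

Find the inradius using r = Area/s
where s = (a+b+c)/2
s = (11 + 4 + 13)/2 = 28/2 = 14
r = Area/s = 20.49/14 ≈ 1.46357

r = 1.464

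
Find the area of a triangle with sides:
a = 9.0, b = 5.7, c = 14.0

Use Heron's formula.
s = (9.0 + 5.7 + 14.0)/2 = 28.7/2 = 14.35
s − a = 5.35, s − b = 8.65, s − c = 0.35
s(s−a)(s−b)(s−c) = 14.35·5.35·8.65·0.35 ≈ 232.429
Area = √232.429 ≈ 15.2456

Area = 15.25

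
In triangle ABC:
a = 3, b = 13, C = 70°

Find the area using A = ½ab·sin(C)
A = ½·a·b·sin(C) = ½·3·13·sin(70°)
sin(70°) ≈ 0.939693
A ≈ ½·39·0.939693 = 19.5·0.939693 ≈ 18.324

Area = 18.32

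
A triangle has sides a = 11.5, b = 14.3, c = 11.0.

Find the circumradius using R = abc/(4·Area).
First find the area with Heron's formula.
s = (11.5 + 14.3 + 11.0)/2 = 18.4
Area = √(s(s−a)(s−b)(s−c)) = √(18.4·6.9·4.1·7.4) ≈ √3851.97 ≈ 62.0642
abc = 11.5·14.3·11.0 = 1808.95
R = abc/(4·Area) ≈ 1808.95/(4·62.0642) = 1808.95/248.257 ≈ 7.28661

R = 7.287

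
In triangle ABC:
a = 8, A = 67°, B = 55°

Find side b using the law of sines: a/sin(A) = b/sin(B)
a/sin(A) = b/sin(B)  ⇒  b = a·sin(B)/sin(A) = 8·sin(55°)/sin(67°)
sin(55°) ≈ 0.819152, sin(67°) ≈ 0.920505
b ≈ 8·0.819152/0.920505 ≈ 6.55322/0.920505 ≈ 7.11915

b = 7.119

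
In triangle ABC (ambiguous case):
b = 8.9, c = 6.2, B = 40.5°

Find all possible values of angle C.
b/sin(B) = c/sin(C)  ⇒  sin(C) = c·sin(B)/b = 6.2·sin(40.5°)/8.9
sin(40.5°) ≈ 0.649448
sin(C) ≈ 6.2·0.649448/8.9 ≈ 4.02658/8.9 ≈ 0.452424
Candidate 1: C₁ = arcsin(0.452424) ≈ 26.8993°  →  A = 180° − 40.5° − 26.8993° ≈ 112.601° > 0, valid
Candidate 2: C₂ = 180° − C₁ ≈ 153.101°  →  A = 180° − 40.5° − 153.101° ≈ -13.6007° ≤ 0, not a valid triangle

C = 26.9° (one solution)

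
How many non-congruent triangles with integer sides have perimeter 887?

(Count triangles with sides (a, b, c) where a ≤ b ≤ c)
Let a ≤ b ≤ c with a + b + c = 887. The only binding inequality is a + b > c, i.e. 887 − c > c, so c < 887/2; and c ≥ 887/3 since c is the largest side.
So 296 ≤ c ≤ 443. For each c, b runs from ⌈(887 − c)/2⌉ up to c (then a = 887 − b − c satisfies 1 ≤ a ≤ b automatically), giving c − ⌈(887 − c)/2⌉ + 1 choices.
Summing over c: 1 + 3 + 4 + 6 + … + 220 + 222  (148 terms, c = 296, …, 443) = 16502
Check (closed form: nearest integer to p²/48 for even p, (p+3)²/48 for odd p): (887+3)²/48 = 890²/48 = 792100/48 ≈ 16502.08 → 16502

16502 triangles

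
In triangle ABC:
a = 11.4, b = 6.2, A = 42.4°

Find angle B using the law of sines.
a/sin(A) = b/sin(B)  ⇒  sin(B) = b·sin(A)/a = 6.2·sin(42.4°)/11.4
sin(42.4°) ≈ 0.674302
sin(B) ≈ 6.2·0.674302/11.4 ≈ 4.18067/11.4 ≈ 0.366726
B = arcsin(0.366726) ≈ 21.5138°
(Since b ≤ a we need B ≤ A, so the obtuse alternative 180° − 21.5138° ≈ 158.486° is rejected.)

B = 21.51°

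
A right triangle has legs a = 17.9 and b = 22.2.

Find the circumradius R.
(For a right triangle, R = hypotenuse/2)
Hypotenuse c = √(a² + b²) = √(320.41 + 492.84) = √813.25 ≈ 28.5175
R = c/2 ≈ 28.5175/2 ≈ 14.2588

R = 14.26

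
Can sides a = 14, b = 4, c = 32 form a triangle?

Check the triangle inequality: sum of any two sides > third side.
a + b vs c: 14 + 4 = 18 ≤ 32  ✗
a + c vs b: 14 + 32 = 46 > 4  ✓
b + c vs a: 4 + 32 = 36 > 14  ✓

No: 14 + 4 = 18 is not > 32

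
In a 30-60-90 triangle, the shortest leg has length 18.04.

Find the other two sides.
In a 30-60-90 triangle the sides are in ratio 1 : √3 : 2 (short leg : long leg : hypotenuse).
Long leg = 18.04·√3 ≈ 18.04·1.73205 ≈ 31.2462
Hypotenuse = 2·18.04 = 36.08

Long leg = 18.04√3 = 31.25, Hypotenuse = 36.08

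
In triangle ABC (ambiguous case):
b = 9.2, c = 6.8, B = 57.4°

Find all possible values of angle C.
b/sin(B) = c/sin(C)  ⇒  sin(C) = c·sin(B)/b = 6.8·sin(57.4°)/9.2
sin(57.4°) ≈ 0.842452
sin(C) ≈ 6.8·0.842452/9.2 ≈ 5.72868/9.2 ≈ 0.622682
Candidate 1: C₁ = arcsin(0.622682) ≈ 38.5123°  →  A = 180° − 57.4° − 38.5123° ≈ 84.0877° > 0, valid
Candidate 2: C₂ = 180° − C₁ ≈ 141.488°  →  A = 180° − 57.4° − 141.488° ≈ -18.8877° ≤ 0, not a valid triangle

C = 38.51° (one solution)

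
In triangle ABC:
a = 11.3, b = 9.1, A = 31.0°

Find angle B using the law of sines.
a/sin(A) = b/sin(B)  ⇒  sin(B) = b·sin(A)/a = 9.1·sin(31.0°)/11.3
sin(31.0°) ≈ 0.515038
sin(B) ≈ 9.1·0.515038/11.3 ≈ 4.68685/11.3 ≈ 0.414765
B = arcsin(0.414765) ≈ 24.5045°
(Since b ≤ a we need B ≤ A, so the obtuse alternative 180° − 24.5045° ≈ 155.495° is rejected.)

B = 24.5°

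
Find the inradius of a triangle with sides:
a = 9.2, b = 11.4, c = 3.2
r = Area/s where s is the semi-perimeter.
s = (9.2 + 11.4 + 3.2)/2 = 23.8/2 = 11.9
Area = √(s(s−a)(s−b)(s−c)) = √(11.9·2.7·0.5·8.7) ≈ √139.766 ≈ 11.8222
r ≈ 11.8222/11.9 ≈ 0.993466

r = 0.9935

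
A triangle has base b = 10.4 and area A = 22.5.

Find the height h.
A = ½·b·h  ⇒  h = 2A/b = 2·22.5/10.4 = 45/10.4 ≈ 4.32692

h = 4.327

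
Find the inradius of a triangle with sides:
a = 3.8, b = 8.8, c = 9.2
r = Area/s where s is the semi-perimeter.
s = (3.8 + 8.8 + 9.2)/2 = 21.8/2 = 10.9
Area = √(s(s−a)(s−b)(s−c)) = √(10.9·7.1·2.1·1.7) ≈ √276.282 ≈ 16.6217
r ≈ 16.6217/10.9 ≈ 1.52493

r = 1.525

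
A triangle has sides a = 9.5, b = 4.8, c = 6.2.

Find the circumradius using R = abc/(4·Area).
First find the area with Heron's formula.
s = (9.5 + 4.8 + 6.2)/2 = 10.25
Area = √(s(s−a)(s−b)(s−c)) = √(10.25·0.75·5.45·4.05) ≈ √169.682 ≈ 13.0262
abc = 9.5·4.8·6.2 = 282.72
R = abc/(4·Area) ≈ 282.72/(4·13.0262) = 282.72/52.1049 ≈ 5.42598

R = 5.426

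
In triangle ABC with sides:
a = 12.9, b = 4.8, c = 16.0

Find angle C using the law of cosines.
c² = a² + b² − 2ab·cos(C)  ⇒  cos(C) = (a² + b² − c²)/(2ab)
cos(C) = (12.9² + 4.8² − 16.0²)/(2·12.9·4.8) = (166.41 + 23.04 − 256)/123.84 = -66.55/123.84 ≈ -0.537387
C = arccos(-0.537387) ≈ 122.506°

C = 122.5°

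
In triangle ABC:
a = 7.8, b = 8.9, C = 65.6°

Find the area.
Two sides and the included angle (SAS): A = ½·a·b·sin(C) = ½·7.8·8.9·sin(65.6°)
sin(65.6°) ≈ 0.910684
A ≈ ½·69.42·0.910684 = 34.71·0.910684 ≈ 31.6098

Area = 31.61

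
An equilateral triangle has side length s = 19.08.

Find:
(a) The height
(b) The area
(a) The height splits the triangle into two 30-60-90 halves: h = s·√3/2 = 19.08·1.73205/2 ≈ 33.0475/2 ≈ 16.5238
(b) Area = (√3/4)·s² = (√3/4)·19.08² = (√3/4)·364.0464 ≈ 0.433013·364.0464 ≈ 157.637

Height = 16.52, Area = 157.6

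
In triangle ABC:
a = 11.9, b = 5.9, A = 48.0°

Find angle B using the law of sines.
a/sin(A) = b/sin(B)  ⇒  sin(B) = b·sin(A)/a = 5.9·sin(48.0°)/11.9
sin(48.0°) ≈ 0.743145
sin(B) ≈ 5.9·0.743145/11.9 ≈ 4.38455/11.9 ≈ 0.36845
B = arcsin(0.36845) ≈ 21.6201°
(Since b ≤ a we need B ≤ A, so the obtuse alternative 180° − 21.6201° ≈ 158.38° is rejected.)

B = 21.62°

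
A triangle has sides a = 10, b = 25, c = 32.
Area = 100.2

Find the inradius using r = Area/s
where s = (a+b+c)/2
s = (10 + 25 + 32)/2 = 67/2 = 33.5
r = Area/s = 100.2/33.5 ≈ 2.99104

r = 2.991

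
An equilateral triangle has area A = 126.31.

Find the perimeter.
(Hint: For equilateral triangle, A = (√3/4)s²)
A = (√3/4)s²  ⇒  s² = 4A/√3 = 4·126.31/√3 = 505.24/1.73205 ≈ 291.7
s ≈ √291.7 ≈ 17.0792
Perimeter = 3s ≈ 3·17.0792 ≈ 51.2377

Perimeter = 51.24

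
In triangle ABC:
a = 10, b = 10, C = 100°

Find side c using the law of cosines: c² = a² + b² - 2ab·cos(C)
c² = 10² + 10² − 2·10·10·cos(100°)
cos(100°) ≈ -0.173648
c² ≈ 100 + 100 − 200·(-0.173648) ≈ 200 + 34.7296 ≈ 234.73
c ≈ √234.73 ≈ 15.3209

c = 15.32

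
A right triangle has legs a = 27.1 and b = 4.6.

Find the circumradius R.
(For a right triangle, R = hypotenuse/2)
Hypotenuse c = √(a² + b²) = √(734.41 + 21.16) = √755.57 ≈ 27.4876
R = c/2 ≈ 27.4876/2 ≈ 13.7438

R = 13.74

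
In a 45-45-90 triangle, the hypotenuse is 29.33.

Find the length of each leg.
In a 45-45-90 triangle hypotenuse = leg·√2, so leg = hypotenuse/√2.
Leg = 29.33/√2 ≈ 29.33/1.41421 ≈ 20.7394

Each leg = 20.74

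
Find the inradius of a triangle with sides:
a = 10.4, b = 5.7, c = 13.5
r = Area/s where s is the semi-perimeter.
s = (10.4 + 5.7 + 13.5)/2 = 29.6/2 = 14.8
Area = √(s(s−a)(s−b)(s−c)) = √(14.8·4.4·9.1·1.3) ≈ √770.37 ≈ 27.7555
r ≈ 27.7555/14.8 ≈ 1.87537

r = 1.875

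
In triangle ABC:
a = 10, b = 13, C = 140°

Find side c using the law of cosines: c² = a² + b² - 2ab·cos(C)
c² = 10² + 13² − 2·10·13·cos(140°)
cos(140°) ≈ -0.766044
c² ≈ 100 + 169 − 260·(-0.766044) ≈ 269 + 199.172 ≈ 468.172
c ≈ √468.172 ≈ 21.6373

c = 21.64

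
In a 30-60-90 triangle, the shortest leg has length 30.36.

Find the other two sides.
In a 30-60-90 triangle the sides are in ratio 1 : √3 : 2 (short leg : long leg : hypotenuse).
Long leg = 30.36·√3 ≈ 30.36·1.73205 ≈ 52.5851
Hypotenuse = 2·30.36 = 60.72

Long leg = 30.36√3 = 52.59, Hypotenuse = 60.72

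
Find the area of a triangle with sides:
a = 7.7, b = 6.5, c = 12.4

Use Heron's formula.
s = (7.7 + 6.5 + 12.4)/2 = 26.6/2 = 13.3
s − a = 5.6, s − b = 6.8, s − c = 0.9
s(s−a)(s−b)(s−c) = 13.3·5.6·6.8·0.9 ≈ 455.818
Area = √455.818 ≈ 21.3499

Area = 21.35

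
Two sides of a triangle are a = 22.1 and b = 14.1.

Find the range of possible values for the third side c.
Triangle inequality: |a − b| < c < a + b
|a − b| = |22.1 − 14.1| = 8
a + b = 22.1 + 14.1 = 36.2

8 < c < 36.2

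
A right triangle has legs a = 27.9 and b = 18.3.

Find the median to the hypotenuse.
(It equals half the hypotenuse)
Hypotenuse c = √(a² + b²) = √(778.41 + 334.89) = √1113.3 ≈ 33.3662
Median to hypotenuse = c/2 ≈ 33.3662/2 ≈ 16.6831

Median = 16.68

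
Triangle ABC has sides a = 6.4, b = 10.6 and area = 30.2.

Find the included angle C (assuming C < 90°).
Area = ½·a·b·sin(C)  ⇒  sin(C) = 2·Area/(a·b) = 2·30.2/(6.4·10.6) = 60.4/67.84 ≈ 0.89033
C = arcsin(0.89033) ≈ 62.9148° (taking the acute solution since C < 90°)

C = 62.91°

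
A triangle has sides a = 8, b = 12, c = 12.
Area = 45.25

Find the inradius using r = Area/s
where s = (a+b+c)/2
s = (8 + 12 + 12)/2 = 32/2 = 16
r = Area/s = 45.25/16 ≈ 2.82812

r = 2.828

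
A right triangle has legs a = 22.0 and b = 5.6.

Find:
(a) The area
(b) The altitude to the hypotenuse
(a) The legs are perpendicular, so Area = ½·a·b = ½·22.0·5.6 = ½·123.2 = 61.6
(b) Hypotenuse c = √(a² + b²) = √(484 + 31.36) = √515.36 ≈ 22.7015
    Area = ½·c·h_c  ⇒  h_c = 2·Area/c = 123.2/22.7015 ≈ 5.42694

Area = 61.6, h_c = 5.427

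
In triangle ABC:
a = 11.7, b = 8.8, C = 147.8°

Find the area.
Two sides and the included angle (SAS): A = ½·a·b·sin(C) = ½·11.7·8.8·sin(147.8°)
sin(147.8°) ≈ 0.532876
A ≈ ½·102.96·0.532876 = 51.48·0.532876 ≈ 27.4325

Area = 27.43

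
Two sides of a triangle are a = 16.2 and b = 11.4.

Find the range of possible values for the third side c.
Triangle inequality: |a − b| < c < a + b
|a − b| = |16.2 − 11.4| = 4.8
a + b = 16.2 + 11.4 = 27.6

4.8 < c < 27.6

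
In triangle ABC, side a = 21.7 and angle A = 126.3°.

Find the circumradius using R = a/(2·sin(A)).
R = a/(2·sin(A)) = 21.7/(2·sin(126.3°))
sin(126.3°) ≈ 0.805928
R ≈ 21.7/(2·0.805928) = 21.7/1.61186 ≈ 13.4627

R = 13.46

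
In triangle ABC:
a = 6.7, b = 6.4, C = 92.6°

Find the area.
Two sides and the included angle (SAS): A = ½·a·b·sin(C) = ½·6.7·6.4·sin(92.6°)
sin(92.6°) ≈ 0.998971
A ≈ ½·42.88·0.998971 = 21.44·0.998971 ≈ 21.4179

Area = 21.42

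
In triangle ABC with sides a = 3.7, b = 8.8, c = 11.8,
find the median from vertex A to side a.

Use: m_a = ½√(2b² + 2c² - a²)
m_a = ½√(2·8.8² + 2·11.8² − 3.7²) = ½√(2·77.44 + 2·139.24 − 13.69) = ½√(154.88 + 278.48 − 13.69) = ½√419.67
√419.67 ≈ 20.4858, so m_a ≈ 10.2429

m_a = 10.24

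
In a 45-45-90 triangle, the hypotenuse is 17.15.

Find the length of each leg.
In a 45-45-90 triangle hypotenuse = leg·√2, so leg = hypotenuse/√2.
Leg = 17.15/√2 ≈ 17.15/1.41421 ≈ 12.1269

Each leg = 12.13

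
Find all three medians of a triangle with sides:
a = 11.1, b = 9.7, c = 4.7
Median formula: m_a = ½√(2b² + 2c² − a²) (and cyclically). a² = 123.21, b² = 94.09, c² = 22.09.
m_a = ½√(2·94.09 + 2·22.09 − 123.21) = ½√109.15 ≈ ½·10.4475 ≈ 5.22374
m_b = ½√(2·123.21 + 2·22.09 − 94.09) = ½√196.51 ≈ ½·14.0182 ≈ 7.0091
m_c = ½√(2·123.21 + 2·94.09 − 22.09) = ½√412.51 ≈ ½·20.3103 ≈ 10.1552

m_a = 5.224, m_b = 7.009, m_c = 10.16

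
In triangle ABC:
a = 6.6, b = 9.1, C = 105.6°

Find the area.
Two sides and the included angle (SAS): A = ½·a·b·sin(C) = ½·6.6·9.1·sin(105.6°)
sin(105.6°) ≈ 0.963163
A ≈ ½·60.06·0.963163 = 30.03·0.963163 ≈ 28.9238

Area = 28.92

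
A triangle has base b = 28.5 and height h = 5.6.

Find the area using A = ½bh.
A = ½·b·h = ½·28.5·5.6 = ½·159.6 = 79.8

Area = 79.8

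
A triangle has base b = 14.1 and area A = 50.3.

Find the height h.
A = ½·b·h  ⇒  h = 2A/b = 2·50.3/14.1 = 100.6/14.1 ≈ 7.13475

h = 7.135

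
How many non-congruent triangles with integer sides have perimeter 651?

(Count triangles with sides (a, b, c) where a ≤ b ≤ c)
Let a ≤ b ≤ c with a + b + c = 651. The only binding inequality is a + b > c, i.e. 651 − c > c, so c < 651/2; and c ≥ 651/3 since c is the largest side.
So 217 ≤ c ≤ 325. For each c, b runs from ⌈(651 − c)/2⌉ up to c (then a = 651 − b − c satisfies 1 ≤ a ≤ b automatically), giving c − ⌈(651 − c)/2⌉ + 1 choices.
Summing over c: 1 + 2 + 4 + 5 + … + 161 + 163  (109 terms, c = 217, …, 325) = 8911
Check (closed form: nearest integer to p²/48 for even p, (p+3)²/48 for odd p): (651+3)²/48 = 654²/48 = 427716/48 ≈ 8910.75 → 8911

8911 triangles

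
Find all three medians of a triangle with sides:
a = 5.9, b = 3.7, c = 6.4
Median formula: m_a = ½√(2b² + 2c² − a²) (and cyclically). a² = 34.81, b² = 13.69, c² = 40.96.
m_a = ½√(2·13.69 + 2·40.96 − 34.81) = ½√74.49 ≈ ½·8.63076 ≈ 4.31538
m_b = ½√(2·34.81 + 2·40.96 − 13.69) = ½√137.85 ≈ ½·11.741 ≈ 5.87048
m_c = ½√(2·34.81 + 2·13.69 − 40.96) = ½√56.04 ≈ ½·7.48599 ≈ 3.74299

m_a = 4.315, m_b = 5.87, m_c = 3.743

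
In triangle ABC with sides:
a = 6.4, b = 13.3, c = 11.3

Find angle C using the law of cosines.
c² = a² + b² − 2ab·cos(C)  ⇒  cos(C) = (a² + b² − c²)/(2ab)
cos(C) = (6.4² + 13.3² − 11.3²)/(2·6.4·13.3) = (40.96 + 176.89 − 127.69)/170.24 = 90.16/170.24 ≈ 0.529605
C = arccos(0.529605) ≈ 58.0212°

C = 58.02°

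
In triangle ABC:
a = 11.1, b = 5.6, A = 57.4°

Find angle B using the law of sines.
a/sin(A) = b/sin(B)  ⇒  sin(B) = b·sin(A)/a = 5.6·sin(57.4°)/11.1
sin(57.4°) ≈ 0.842452
sin(B) ≈ 5.6·0.842452/11.1 ≈ 4.71773/11.1 ≈ 0.425021
B = arcsin(0.425021) ≈ 25.152°
(Since b ≤ a we need B ≤ A, so the obtuse alternative 180° − 25.152° ≈ 154.848° is rejected.)

B = 25.15°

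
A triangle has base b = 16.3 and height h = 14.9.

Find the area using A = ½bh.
A = ½·b·h = ½·16.3·14.9 = ½·242.87 = 121.435

Area = 121.435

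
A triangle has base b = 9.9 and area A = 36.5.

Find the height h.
A = ½·b·h  ⇒  h = 2A/b = 2·36.5/9.9 = 73/9.9 ≈ 7.37374

h = 7.374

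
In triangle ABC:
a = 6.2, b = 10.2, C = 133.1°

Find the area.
Two sides and the included angle (SAS): A = ½·a·b·sin(C) = ½·6.2·10.2·sin(133.1°)
sin(133.1°) ≈ 0.730162
A ≈ ½·63.24·0.730162 = 31.62·0.730162 ≈ 23.0877

Area = 23.09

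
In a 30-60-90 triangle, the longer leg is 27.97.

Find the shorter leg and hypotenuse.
In a 30-60-90 triangle the sides are in ratio 1 : √3 : 2, so short leg = long leg/√3 and hypotenuse = 2·(short leg).
Short leg = 27.97/√3 ≈ 27.97/1.73205 ≈ 16.1485
Hypotenuse = 2·16.1485 ≈ 32.297

Short leg = 16.15, Hypotenuse = 32.3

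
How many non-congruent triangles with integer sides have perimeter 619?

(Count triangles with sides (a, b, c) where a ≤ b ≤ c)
Let a ≤ b ≤ c with a + b + c = 619. The only binding inequality is a + b > c, i.e. 619 − c > c, so c < 619/2; and c ≥ 619/3 since c is the largest side.
So 207 ≤ c ≤ 309. For each c, b runs from ⌈(619 − c)/2⌉ up to c (then a = 619 − b − c satisfies 1 ≤ a ≤ b automatically), giving c − ⌈(619 − c)/2⌉ + 1 choices.
Summing over c: 2 + 3 + 5 + 6 + … + 153 + 155  (103 terms, c = 207, …, 309) = 8060
Check (closed form: nearest integer to p²/48 for even p, (p+3)²/48 for odd p): (619+3)²/48 = 622²/48 = 386884/48 ≈ 8060.08 → 8060

8060 triangles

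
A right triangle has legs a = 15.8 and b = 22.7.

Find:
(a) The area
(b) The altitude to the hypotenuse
(a) The legs are perpendicular, so Area = ½·a·b = ½·15.8·22.7 = ½·358.66 = 179.33
(b) Hypotenuse c = √(a² + b²) = √(249.64 + 515.29) = √764.93 ≈ 27.6574
    Area = ½·c·h_c  ⇒  h_c = 2·Area/c = 358.66/27.6574 ≈ 12.968

Area = 179.33, h_c = 12.97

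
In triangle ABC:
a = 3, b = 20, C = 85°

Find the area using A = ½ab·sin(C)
A = ½·a·b·sin(C) = ½·3·20·sin(85°)
sin(85°) ≈ 0.996195
A ≈ ½·60·0.996195 = 30·0.996195 ≈ 29.8858

Area = 29.89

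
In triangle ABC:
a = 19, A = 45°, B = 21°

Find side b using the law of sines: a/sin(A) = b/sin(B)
a/sin(A) = b/sin(B)  ⇒  b = a·sin(B)/sin(A) = 19·sin(21°)/sin(45°)
sin(21°) ≈ 0.358368, sin(45°) ≈ 0.707107
b ≈ 19·0.358368/0.707107 ≈ 6.80899/0.707107 ≈ 9.62937

b = 9.629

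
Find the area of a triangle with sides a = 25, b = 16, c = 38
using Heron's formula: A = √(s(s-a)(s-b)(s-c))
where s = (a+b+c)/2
s = (25 + 16 + 38)/2 = 79/2 = 39.5
s − a = 14.5, s − b = 23.5, s − c = 1.5
s(s−a)(s−b)(s−c) = 39.5·14.5·23.5·1.5 = 20189.4375
Area = √20189.4375 ≈ 142.09

s = 39.5, Area = 142.1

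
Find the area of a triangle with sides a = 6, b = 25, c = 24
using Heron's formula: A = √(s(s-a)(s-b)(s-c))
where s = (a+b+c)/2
s = (6 + 25 + 24)/2 = 55/2 = 27.5
s − a = 21.5, s − b = 2.5, s − c = 3.5
s(s−a)(s−b)(s−c) = 27.5·21.5·2.5·3.5 = 5173.4375
Area = √5173.4375 ≈ 71.9266

s = 27.5, Area = 71.93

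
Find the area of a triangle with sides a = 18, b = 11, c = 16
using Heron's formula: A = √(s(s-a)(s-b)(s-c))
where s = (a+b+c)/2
s = (18 + 11 + 16)/2 = 45/2 = 22.5
s − a = 4.5, s − b = 11.5, s − c = 6.5
s(s−a)(s−b)(s−c) = 22.5·4.5·11.5·6.5 = 7568.4375
Area = √7568.4375 ≈ 86.9968

s = 22.5, Area = 87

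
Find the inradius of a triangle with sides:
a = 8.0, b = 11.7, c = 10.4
r = Area/s where s is the semi-perimeter.
s = (8.0 + 11.7 + 10.4)/2 = 30.1/2 = 15.05
Area = √(s(s−a)(s−b)(s−c)) = √(15.05·7.05·3.35·4.65) ≈ √1652.81 ≈ 40.6548
r ≈ 40.6548/15.05 ≈ 2.70131

r = 2.701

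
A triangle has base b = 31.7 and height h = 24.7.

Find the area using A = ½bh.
A = ½·b·h = ½·31.7·24.7 = ½·782.99 = 391.495

Area = 391.495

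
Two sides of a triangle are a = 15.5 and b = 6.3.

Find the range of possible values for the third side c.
Triangle inequality: |a − b| < c < a + b
|a − b| = |15.5 − 6.3| = 9.2
a + b = 15.5 + 6.3 = 21.8

9.2 < c < 21.8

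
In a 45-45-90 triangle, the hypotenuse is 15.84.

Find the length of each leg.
In a 45-45-90 triangle hypotenuse = leg·√2, so leg = hypotenuse/√2.
Leg = 15.84/√2 ≈ 15.84/1.41421 ≈ 11.2006

Each leg = 11.2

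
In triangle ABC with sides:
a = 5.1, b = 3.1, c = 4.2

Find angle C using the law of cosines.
c² = a² + b² − 2ab·cos(C)  ⇒  cos(C) = (a² + b² − c²)/(2ab)
cos(C) = (5.1² + 3.1² − 4.2²)/(2·5.1·3.1) = (26.01 + 9.61 − 17.64)/31.62 = 17.98/31.62 ≈ 0.568627
C = arccos(0.568627) ≈ 55.3454°

C = 55.35°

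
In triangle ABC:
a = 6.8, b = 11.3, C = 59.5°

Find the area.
Two sides and the included angle (SAS): A = ½·a·b·sin(C) = ½·6.8·11.3·sin(59.5°)
sin(59.5°) ≈ 0.861629
A ≈ ½·76.84·0.861629 = 38.42·0.861629 ≈ 33.1038

Area = 33.1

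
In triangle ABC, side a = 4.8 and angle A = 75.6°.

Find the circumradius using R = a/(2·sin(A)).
R = a/(2·sin(A)) = 4.8/(2·sin(75.6°))
sin(75.6°) ≈ 0.968583
R ≈ 4.8/(2·0.968583) = 4.8/1.93717 ≈ 2.47785

R = 2.478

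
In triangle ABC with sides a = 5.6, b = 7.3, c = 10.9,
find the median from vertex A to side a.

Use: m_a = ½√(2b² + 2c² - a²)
m_a = ½√(2·7.3² + 2·10.9² − 5.6²) = ½√(2·53.29 + 2·118.81 − 31.36) = ½√(106.58 + 237.62 − 31.36) = ½√312.84
√312.84 ≈ 17.6873, so m_a ≈ 8.84364

m_a = 8.844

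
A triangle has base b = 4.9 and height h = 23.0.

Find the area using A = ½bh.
A = ½·b·h = ½·4.9·23.0 = ½·112.7 = 56.35

Area = 56.35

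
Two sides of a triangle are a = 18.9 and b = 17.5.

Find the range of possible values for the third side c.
Triangle inequality: |a − b| < c < a + b
|a − b| = |18.9 − 17.5| = 1.4
a + b = 18.9 + 17.5 = 36.4

1.4 < c < 36.4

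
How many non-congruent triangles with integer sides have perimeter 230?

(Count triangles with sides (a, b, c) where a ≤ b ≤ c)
Let a ≤ b ≤ c with a + b + c = 230. The only binding inequality is a + b > c, i.e. 230 − c > c, so c < 230/2; and c ≥ 230/3 since c is the largest side.
So 77 ≤ c ≤ 114. For each c, b runs from ⌈(230 − c)/2⌉ up to c (then a = 230 − b − c satisfies 1 ≤ a ≤ b automatically), giving c − ⌈(230 − c)/2⌉ + 1 choices.
Summing over c: 1 + 3 + 4 + 6 + … + 55 + 57  (38 terms, c = 77, …, 114) = 1102
Check (closed form: nearest integer to p²/48 for even p, (p+3)²/48 for odd p): 230²/48 = 52900/48 ≈ 1102.08 → 1102

1102 triangles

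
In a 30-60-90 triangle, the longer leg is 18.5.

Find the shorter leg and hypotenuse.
In a 30-60-90 triangle the sides are in ratio 1 : √3 : 2, so short leg = long leg/√3 and hypotenuse = 2·(short leg).
Short leg = 18.5/√3 ≈ 18.5/1.73205 ≈ 10.681
Hypotenuse = 2·10.681 ≈ 21.362

Short leg = 10.68, Hypotenuse = 21.36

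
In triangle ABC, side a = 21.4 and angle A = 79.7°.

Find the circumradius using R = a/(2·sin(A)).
R = a/(2·sin(A)) = 21.4/(2·sin(79.7°))
sin(79.7°) ≈ 0.983885
R ≈ 21.4/(2·0.983885) = 21.4/1.96777 ≈ 10.8753

R = 10.88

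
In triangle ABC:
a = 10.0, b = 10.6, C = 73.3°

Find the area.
Two sides and the included angle (SAS): A = ½·a·b·sin(C) = ½·10.0·10.6·sin(73.3°)
sin(73.3°) ≈ 0.957822
A ≈ ½·106·0.957822 = 53·0.957822 ≈ 50.7646

Area = 50.76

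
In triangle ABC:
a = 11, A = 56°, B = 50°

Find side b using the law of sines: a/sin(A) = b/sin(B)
a/sin(A) = b/sin(B)  ⇒  b = a·sin(B)/sin(A) = 11·sin(50°)/sin(56°)
sin(50°) ≈ 0.766044, sin(56°) ≈ 0.829038
b ≈ 11·0.766044/0.829038 ≈ 8.42649/0.829038 ≈ 10.1642

b = 10.16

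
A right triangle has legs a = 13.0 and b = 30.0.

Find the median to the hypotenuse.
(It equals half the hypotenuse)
Hypotenuse c = √(a² + b²) = √(169 + 900) = √1069 ≈ 32.6956
Median to hypotenuse = c/2 ≈ 32.6956/2 ≈ 16.3478

Median = 16.35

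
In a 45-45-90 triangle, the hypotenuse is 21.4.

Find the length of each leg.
In a 45-45-90 triangle hypotenuse = leg·√2, so leg = hypotenuse/√2.
Leg = 21.4/√2 ≈ 21.4/1.41421 ≈ 15.1321

Each leg = 15.13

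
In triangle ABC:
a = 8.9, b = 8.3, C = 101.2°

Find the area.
Two sides and the included angle (SAS): A = ½·a·b·sin(C) = ½·8.9·8.3·sin(101.2°)
sin(101.2°) ≈ 0.980955
A ≈ ½·73.87·0.980955 = 36.935·0.980955 ≈ 36.2316

Area = 36.23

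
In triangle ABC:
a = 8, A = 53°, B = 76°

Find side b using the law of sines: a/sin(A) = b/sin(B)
a/sin(A) = b/sin(B)  ⇒  b = a·sin(B)/sin(A) = 8·sin(76°)/sin(53°)
sin(76°) ≈ 0.970296, sin(53°) ≈ 0.798636
b ≈ 8·0.970296/0.798636 ≈ 7.76237/0.798636 ≈ 9.71954

b = 9.72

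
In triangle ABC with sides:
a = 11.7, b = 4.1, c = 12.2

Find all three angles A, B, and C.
Law of cosines for each angle (a² = 136.89, b² = 16.81, c² = 148.84):
cos(A) = (b² + c² − a²)/(2bc) = (16.81 + 148.84 − 136.89)/(2·4.1·12.2) = 28.76/100.04 ≈ 0.287485  ⇒  A ≈ 73.2926°
cos(B) = (a² + c² − b²)/(2ac) = (136.89 + 148.84 − 16.81)/(2·11.7·12.2) = 268.92/285.48 ≈ 0.941992  ⇒  B ≈ 19.6111°
cos(C) = (a² + b² − c²)/(2ab) = (136.89 + 16.81 − 148.84)/(2·11.7·4.1) = 4.86/95.94 ≈ 0.0506567  ⇒  C ≈ 87.0963°
Check: A + B + C ≈ 180°

A = 73.29°, B = 19.61°, C = 87.1°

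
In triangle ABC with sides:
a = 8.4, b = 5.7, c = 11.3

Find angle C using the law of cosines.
c² = a² + b² − 2ab·cos(C)  ⇒  cos(C) = (a² + b² − c²)/(2ab)
cos(C) = (8.4² + 5.7² − 11.3²)/(2·8.4·5.7) = (70.56 + 32.49 − 127.69)/95.76 = -24.64/95.76 ≈ -0.25731
C = arccos(-0.25731) ≈ 104.911°

C = 104.9°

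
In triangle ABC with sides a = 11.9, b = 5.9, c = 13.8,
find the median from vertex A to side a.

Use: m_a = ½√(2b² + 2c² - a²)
m_a = ½√(2·5.9² + 2·13.8² − 11.9²) = ½√(2·34.81 + 2·190.44 − 141.61) = ½√(69.62 + 380.88 − 141.61) = ½√308.89
√308.89 ≈ 17.5753, so m_a ≈ 8.78763

m_a = 8.788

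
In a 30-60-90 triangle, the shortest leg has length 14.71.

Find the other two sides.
In a 30-60-90 triangle the sides are in ratio 1 : √3 : 2 (short leg : long leg : hypotenuse).
Long leg = 14.71·√3 ≈ 14.71·1.73205 ≈ 25.4785
Hypotenuse = 2·14.71 = 29.42

Long leg = 14.71√3 = 25.48, Hypotenuse = 29.42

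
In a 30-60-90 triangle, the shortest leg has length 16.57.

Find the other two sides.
In a 30-60-90 triangle the sides are in ratio 1 : √3 : 2 (short leg : long leg : hypotenuse).
Long leg = 16.57·√3 ≈ 16.57·1.73205 ≈ 28.7001
Hypotenuse = 2·16.57 = 33.14

Long leg = 16.57√3 = 28.7, Hypotenuse = 33.14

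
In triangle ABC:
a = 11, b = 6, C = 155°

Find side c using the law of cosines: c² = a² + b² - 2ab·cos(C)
c² = 11² + 6² − 2·11·6·cos(155°)
cos(155°) ≈ -0.906308
c² ≈ 121 + 36 − 132·(-0.906308) ≈ 157 + 119.633 ≈ 276.633
c ≈ √276.633 ≈ 16.6323

c = 16.63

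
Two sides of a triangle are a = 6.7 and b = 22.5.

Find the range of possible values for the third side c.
Triangle inequality: |a − b| < c < a + b
|a − b| = |6.7 − 22.5| = 15.8
a + b = 6.7 + 22.5 = 29.2

15.8 < c < 29.2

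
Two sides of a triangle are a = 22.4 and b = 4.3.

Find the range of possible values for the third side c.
Triangle inequality: |a − b| < c < a + b
|a − b| = |22.4 − 4.3| = 18.1
a + b = 22.4 + 4.3 = 26.7

18.1 < c < 26.7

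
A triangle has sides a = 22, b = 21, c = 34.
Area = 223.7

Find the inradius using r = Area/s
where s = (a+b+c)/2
s = (22 + 21 + 34)/2 = 77/2 = 38.5
r = Area/s = 223.7/38.5 ≈ 5.81039

r = 5.81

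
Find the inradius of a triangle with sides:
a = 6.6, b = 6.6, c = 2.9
r = Area/s where s is the semi-perimeter.
s = (6.6 + 6.6 + 2.9)/2 = 16.1/2 = 8.05
Area = √(s(s−a)(s−b)(s−c)) = √(8.05·1.45·1.45·5.15) ≈ √87.1644 ≈ 9.33619
r ≈ 9.33619/8.05 ≈ 1.15977

r = 1.16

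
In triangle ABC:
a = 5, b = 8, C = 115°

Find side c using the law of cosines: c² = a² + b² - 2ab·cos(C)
c² = 5² + 8² − 2·5·8·cos(115°)
cos(115°) ≈ -0.422618
c² ≈ 25 + 64 − 80·(-0.422618) ≈ 89 + 33.8095 ≈ 122.809
c ≈ √122.809 ≈ 11.0819

c = 11.08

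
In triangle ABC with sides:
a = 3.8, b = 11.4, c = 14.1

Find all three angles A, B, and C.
Law of cosines for each angle (a² = 14.44, b² = 129.96, c² = 198.81):
cos(A) = (b² + c² − a²)/(2bc) = (129.96 + 198.81 − 14.44)/(2·11.4·14.1) = 314.33/321.48 ≈ 0.977759  ⇒  A ≈ 12.1066°
cos(B) = (a² + c² − b²)/(2ac) = (14.44 + 198.81 − 129.96)/(2·3.8·14.1) = 83.29/107.16 ≈ 0.777249  ⇒  B ≈ 38.9906°
cos(C) = (a² + b² − c²)/(2ab) = (14.44 + 129.96 − 198.81)/(2·3.8·11.4) = -54.41/86.64 ≈ -0.628001  ⇒  C ≈ 128.903°
Check: A + B + C ≈ 180°

A = 12.11°, B = 38.99°, C = 128.9°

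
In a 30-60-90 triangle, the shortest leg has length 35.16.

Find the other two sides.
In a 30-60-90 triangle the sides are in ratio 1 : √3 : 2 (short leg : long leg : hypotenuse).
Long leg = 35.16·√3 ≈ 35.16·1.73205 ≈ 60.8989
Hypotenuse = 2·35.16 = 70.32

Long leg = 35.16√3 = 60.9, Hypotenuse = 70.32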